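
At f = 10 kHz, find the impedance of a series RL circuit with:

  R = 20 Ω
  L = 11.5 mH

Step 1 — Angular frequency: ω = 2π·f = 2π·1e+04 = 6.283e+04 rad/s.
Step 2 — Component impedances:
  R: Z = R = 20 Ω
  L: Z = jωL = j·6.283e+04·0.0115 = 0 + j722.6 Ω
Step 3 — Series combination: Z_total = R + L = 20 + j722.6 Ω = 722.8∠88.4° Ω.

Z = 20 + j722.6 Ω = 722.8∠88.4° Ω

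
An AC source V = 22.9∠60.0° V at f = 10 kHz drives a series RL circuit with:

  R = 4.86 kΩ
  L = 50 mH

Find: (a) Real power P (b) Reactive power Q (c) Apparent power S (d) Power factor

Step 1 — Angular frequency: ω = 2π·f = 2π·1e+04 = 6.283e+04 rad/s.
Step 2 — Component impedances:
  R: Z = R = 4860 Ω
  L: Z = jωL = j·6.283e+04·0.05 = 0 + j3142 Ω
Step 3 — Series combination: Z_total = R + L = 4860 + j3142 Ω = 5787∠32.9° Ω.
Step 4 — Source phasor: V = 22.9∠60.0° V = 11.45 + j19.83 V.
Step 5 — Current: I = V / Z = 0.003522 + j0.001804 A = 0.003957∠27.1° A.
Step 6 — Complex power: S = V·I* = 0.0761 + j0.04919 VA.
Step 7 — Real power: P = Re(S) = 0.0761 W.
Step 8 — Reactive power: Q = Im(S) = 0.04919 VAR.
Step 9 — Apparent power: |S| = 0.09062 VA.
Step 10 — Power factor: PF = P/|S| = 0.8398 (lagging).

(a) P = 0.0761 W  (b) Q = 0.04919 VAR  (c) S = 0.09062 VA  (d) PF = 0.8398 (lagging)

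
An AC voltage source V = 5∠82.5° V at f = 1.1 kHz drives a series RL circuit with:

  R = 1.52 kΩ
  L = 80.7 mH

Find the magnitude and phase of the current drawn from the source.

Step 1 — Angular frequency: ω = 2π·f = 2π·1100 = 6912 rad/s.
Step 2 — Component impedances:
  R: Z = R = 1520 Ω
  L: Z = jωL = j·6912·0.0807 = 0 + j557.8 Ω
Step 3 — Series combination: Z_total = R + L = 1520 + j557.8 Ω = 1619∠20.2° Ω.
Step 4 — Source phasor: V = 5∠82.5° V = 0.6526 + j4.957 V.
Step 5 — Ohm's law: I = V / Z_total = (0.6526 + j4.957) / (1520 + j557.8) = 0.001433 + j0.002735 A.
Step 6 — Convert to polar: |I| = 0.003088 A, ∠I = 62.3°.

I = 0.003088∠62.3° A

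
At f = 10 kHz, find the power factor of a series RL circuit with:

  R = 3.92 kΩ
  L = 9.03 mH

Step 1 — Angular frequency: ω = 2π·f = 2π·1e+04 = 6.283e+04 rad/s.
Step 2 — Component impedances:
  R: Z = R = 3920 Ω
  L: Z = jωL = j·6.283e+04·0.00903 = 0 + j567.4 Ω
Step 3 — Series combination: Z_total = R + L = 3920 + j567.4 Ω = 3961∠8.2° Ω.
Step 4 — Power factor: PF = cos(φ) = Re(Z)/|Z| = 3920/3960.8 = 0.9897.
Step 5 — Type: Im(Z) = 567.4 ⇒ lagging (phase φ = 8.2°).

PF = 0.9897 (lagging, φ = 8.2°)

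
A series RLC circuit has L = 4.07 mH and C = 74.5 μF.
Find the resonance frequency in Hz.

Step 1 — Resonance condition Im(Z)=0 gives ω₀ = 1/√(LC).
Step 2 — ω₀ = 1/√(0.00407·7.45e-05) = 1816 rad/s.
Step 3 — f₀ = ω₀/(2π) = 289 Hz.

f₀ = 289 Hz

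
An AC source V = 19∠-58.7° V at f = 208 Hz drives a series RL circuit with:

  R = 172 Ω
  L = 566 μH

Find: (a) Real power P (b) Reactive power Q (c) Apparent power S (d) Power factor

Step 1 — Angular frequency: ω = 2π·f = 2π·208 = 1307 rad/s.
Step 2 — Component impedances:
  R: Z = R = 172 Ω
  L: Z = jωL = j·1307·0.000566 = 0 + j0.7397 Ω
Step 3 — Series combination: Z_total = R + L = 172 + j0.7397 Ω = 172∠0.2° Ω.
Step 4 — Source phasor: V = 19∠-58.7° V = 9.871 - j16.23 V.
Step 5 — Current: I = V / Z = 0.05698 - j0.09463 A = 0.1105∠-58.9° A.
Step 6 — Complex power: S = V·I* = 2.099 + j0.009026 VA.
Step 7 — Real power: P = Re(S) = 2.099 W.
Step 8 — Reactive power: Q = Im(S) = 0.009026 VAR.
Step 9 — Apparent power: |S| = 2.099 VA.
Step 10 — Power factor: PF = P/|S| = 1 (lagging).

(a) P = 2.099 W  (b) Q = 0.009026 VAR  (c) S = 2.099 VA  (d) PF = 1 (lagging)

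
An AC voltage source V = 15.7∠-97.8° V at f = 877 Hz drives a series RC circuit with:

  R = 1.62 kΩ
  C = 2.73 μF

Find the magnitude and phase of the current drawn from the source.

Step 1 — Angular frequency: ω = 2π·f = 2π·877 = 5510 rad/s.
Step 2 — Component impedances:
  R: Z = R = 1620 Ω
  C: Z = 1/(jωC) = -j/(ω·C) = 0 - j66.47 Ω
Step 3 — Series combination: Z_total = R + C = 1620 - j66.47 Ω = 1621∠-2.3° Ω.
Step 4 — Source phasor: V = 15.7∠-97.8° V = -2.131 - j15.55 V.
Step 5 — Ohm's law: I = V / Z_total = (-2.131 - j15.55) / (1620 - j66.47) = -0.0009197 - j0.009639 A.
Step 6 — Convert to polar: |I| = 0.009683 A, ∠I = -95.5°.

I = 0.009683∠-95.5° A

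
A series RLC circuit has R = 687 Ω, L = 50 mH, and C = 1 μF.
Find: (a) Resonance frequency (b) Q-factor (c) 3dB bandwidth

Step 1 — Resonance condition Im(Z)=0 gives ω₀ = 1/√(LC).
Step 2 — ω₀ = 1/√(0.05·1e-06) = 4472 rad/s.
Step 3 — f₀ = ω₀/(2π) = 711.8 Hz.
Step 4 — Series Q: Q = ω₀L/R = 4472·0.05/687 = 0.3255.
Step 5 — 3dB bandwidth: Δω = ω₀/Q = 1.374e+04 rad/s; BW = Δω/(2π) = 2187 Hz.

(a) f₀ = 711.8 Hz  (b) Q = 0.3255  (c) BW = 2187 Hz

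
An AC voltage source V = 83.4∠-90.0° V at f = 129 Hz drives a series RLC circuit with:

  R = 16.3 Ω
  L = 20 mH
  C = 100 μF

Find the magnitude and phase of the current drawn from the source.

Step 1 — Angular frequency: ω = 2π·f = 2π·129 = 810.5 rad/s.
Step 2 — Component impedances:
  R: Z = R = 16.3 Ω
  L: Z = jωL = j·810.5·0.02 = 0 + j16.21 Ω
  C: Z = 1/(jωC) = -j/(ω·C) = 0 - j12.34 Ω
Step 3 — Series combination: Z_total = R + L + C = 16.3 + j3.873 Ω = 16.75∠13.4° Ω.
Step 4 — Source phasor: V = 83.4∠-90.0° V = 0 - j83.4 V.
Step 5 — Ohm's law: I = V / Z_total = (0 - j83.4) / (16.3 + j3.873) = -1.151 - j4.843 A.
Step 6 — Convert to polar: |I| = 4.978 A, ∠I = -103.4°.

I = 4.978∠-103.4° A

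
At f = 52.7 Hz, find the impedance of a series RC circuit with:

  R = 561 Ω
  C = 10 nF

Step 1 — Angular frequency: ω = 2π·f = 2π·52.7 = 331.1 rad/s.
Step 2 — Component impedances:
  R: Z = R = 561 Ω
  C: Z = 1/(jωC) = -j/(ω·C) = 0 - j3.02e+05 Ω
Step 3 — Series combination: Z_total = R + C = 561 - j3.02e+05 Ω = 3.02e+05∠-89.9° Ω.

Z = 561 - j3.02e+05 Ω = 3.02e+05∠-89.9° Ω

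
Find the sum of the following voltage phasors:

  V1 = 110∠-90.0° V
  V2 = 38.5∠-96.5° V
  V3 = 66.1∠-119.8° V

Step 1 — Convert each phasor to rectangular form:
  V1 = 110·(cos(-90.0°) + j·sin(-90.0°)) = 0 - j110 V
  V2 = 38.5·(cos(-96.5°) + j·sin(-96.5°)) = -4.358 - j38.25 V
  V3 = 66.1·(cos(-119.8°) + j·sin(-119.8°)) = -32.85 - j57.36 V
Step 2 — Sum components: V_total = -37.21 - j205.6 V.
Step 3 — Convert to polar: |V_total| = 209 V, ∠V_total = -100.3°.

V_total = 209∠-100.3° V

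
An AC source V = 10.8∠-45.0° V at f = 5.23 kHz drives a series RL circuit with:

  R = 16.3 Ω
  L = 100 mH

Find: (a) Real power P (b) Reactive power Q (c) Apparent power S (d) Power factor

Step 1 — Angular frequency: ω = 2π·f = 2π·5230 = 3.286e+04 rad/s.
Step 2 — Component impedances:
  R: Z = R = 16.3 Ω
  L: Z = jωL = j·3.286e+04·0.1 = 0 + j3286 Ω
Step 3 — Series combination: Z_total = R + L = 16.3 + j3286 Ω = 3286∠89.7° Ω.
Step 4 — Source phasor: V = 10.8∠-45.0° V = 7.637 - j7.637 V.
Step 5 — Current: I = V / Z = -0.002312 - j0.002335 A = 0.003287∠-134.7° A.
Step 6 — Complex power: S = V·I* = 0.0001761 + j0.03549 VA.
Step 7 — Real power: P = Re(S) = 0.0001761 W.
Step 8 — Reactive power: Q = Im(S) = 0.03549 VAR.
Step 9 — Apparent power: |S| = 0.03549 VA.
Step 10 — Power factor: PF = P/|S| = 0.00496 (lagging).

(a) P = 0.0001761 W  (b) Q = 0.03549 VAR  (c) S = 0.03549 VA  (d) PF = 0.00496 (lagging)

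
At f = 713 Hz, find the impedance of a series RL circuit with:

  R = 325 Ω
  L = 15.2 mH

Step 1 — Angular frequency: ω = 2π·f = 2π·713 = 4480 rad/s.
Step 2 — Component impedances:
  R: Z = R = 325 Ω
  L: Z = jωL = j·4480·0.0152 = 0 + j68.09 Ω
Step 3 — Series combination: Z_total = R + L = 325 + j68.09 Ω = 332.1∠11.8° Ω.

Z = 325 + j68.09 Ω = 332.1∠11.8° Ω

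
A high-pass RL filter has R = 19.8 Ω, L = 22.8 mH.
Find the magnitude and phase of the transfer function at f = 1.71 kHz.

Step 1 — Angular frequency: ω = 2π·1710 = 1.074e+04 rad/s.
Step 2 — Transfer function: H(jω) = jωL/(R + jωL).
Step 3 — Numerator jωL = j·245; denominator R + jωL = 19.8 + j245.
Step 4 — H = 0.9935 + j0.0803.
Step 5 — Magnitude: |H| = 0.9967 (-0.0 dB); phase: φ = 4.6°.

|H| = 0.9967 (-0.0 dB), φ = 4.6°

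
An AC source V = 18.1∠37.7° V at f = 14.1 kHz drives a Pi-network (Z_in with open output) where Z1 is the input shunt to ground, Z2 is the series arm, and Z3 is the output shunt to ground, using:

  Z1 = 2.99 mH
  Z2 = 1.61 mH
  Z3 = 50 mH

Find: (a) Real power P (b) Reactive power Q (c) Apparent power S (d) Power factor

Step 1 — Angular frequency: ω = 2π·f = 2π·1.41e+04 = 8.859e+04 rad/s.
Step 2 — Component impedances:
  Z1: Z = jωL = j·8.859e+04·0.00299 = 0 + j264.9 Ω
  Z2: Z = jωL = j·8.859e+04·0.00161 = 0 + j142.6 Ω
  Z3: Z = jωL = j·8.859e+04·0.05 = 0 + j4430 Ω
Step 3 — With open output, the series arm Z2 and the output shunt Z3 appear in series to ground: Z2 + Z3 = 0 + j4572 Ω.
Step 4 — Parallel with input shunt Z1: Z_in = Z1 || (Z2 + Z3) = 0 + j250.4 Ω = 250.4∠90.0° Ω.
Step 5 — Source phasor: V = 18.1∠37.7° V = 14.32 + j11.07 V.
Step 6 — Current: I = V / Z = 0.04421 - j0.0572 A = 0.07229∠-52.3° A.
Step 7 — Complex power: S = V·I* = 0 + j1.308 VA.
Step 8 — Real power: P = Re(S) = 0 W.
Step 9 — Reactive power: Q = Im(S) = 1.308 VAR.
Step 10 — Apparent power: |S| = 1.308 VA.
Step 11 — Power factor: PF = P/|S| = 0 (lagging).

(a) P = 0 W  (b) Q = 1.308 VAR  (c) S = 1.308 VA  (d) PF = 0 (lagging)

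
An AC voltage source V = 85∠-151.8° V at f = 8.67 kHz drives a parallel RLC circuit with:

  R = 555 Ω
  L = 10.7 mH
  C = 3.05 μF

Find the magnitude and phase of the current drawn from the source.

Step 1 — Angular frequency: ω = 2π·f = 2π·8670 = 5.448e+04 rad/s.
Step 2 — Component impedances:
  R: Z = R = 555 Ω
  L: Z = jωL = j·5.448e+04·0.0107 = 0 + j582.9 Ω
  C: Z = 1/(jωC) = -j/(ω·C) = 0 - j6.019 Ω
Step 3 — Parallel combination: 1/Z_total = 1/R + 1/L + 1/C; Z_total = 0.06663 - j6.081 Ω = 6.081∠-89.4° Ω.
Step 4 — Source phasor: V = 85∠-151.8° V = -74.91 - j40.17 V.
Step 5 — Ohm's law: I = V / Z_total = (-74.91 - j40.17) / (0.06663 - j6.081) = 6.47 - j12.39 A.
Step 6 — Convert to polar: |I| = 13.98 A, ∠I = -62.4°.

I = 13.98∠-62.4° A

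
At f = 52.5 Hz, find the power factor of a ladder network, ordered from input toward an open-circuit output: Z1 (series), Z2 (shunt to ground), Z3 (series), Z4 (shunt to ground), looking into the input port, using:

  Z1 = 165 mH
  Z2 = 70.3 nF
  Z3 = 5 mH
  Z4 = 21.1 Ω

Step 1 — Angular frequency: ω = 2π·f = 2π·52.5 = 329.9 rad/s.
Step 2 — Component impedances:
  Z1: Z = jωL = j·329.9·0.165 = 0 + j54.43 Ω
  Z2: Z = 1/(jωC) = -j/(ω·C) = 0 - j4.312e+04 Ω
  Z3: Z = jωL = j·329.9·0.005 = 0 + j1.649 Ω
  Z4: Z = R = 21.1 Ω
Step 3 — Ladder network (open output): work backward from the far end, alternating series and parallel combinations. Z_in = 21.1 + j56.07 Ω = 59.91∠69.4° Ω.
Step 4 — Power factor: PF = cos(φ) = Re(Z)/|Z| = 21.1/59.91 = 0.3522.
Step 5 — Type: Im(Z) = 56.07 ⇒ lagging (phase φ = 69.4°).

PF = 0.3522 (lagging, φ = 69.4°)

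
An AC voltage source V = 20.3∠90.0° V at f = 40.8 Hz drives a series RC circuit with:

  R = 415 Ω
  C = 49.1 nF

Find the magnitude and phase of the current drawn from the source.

Step 1 — Angular frequency: ω = 2π·f = 2π·40.8 = 256.4 rad/s.
Step 2 — Component impedances:
  R: Z = R = 415 Ω
  C: Z = 1/(jωC) = -j/(ω·C) = 0 - j7.945e+04 Ω
Step 3 — Series combination: Z_total = R + C = 415 - j7.945e+04 Ω = 7.945e+04∠-89.7° Ω.
Step 4 — Source phasor: V = 20.3∠90.0° V = 0 + j20.3 V.
Step 5 — Ohm's law: I = V / Z_total = (0 + j20.3) / (415 - j7.945e+04) = -0.0002555 + j1.335e-06 A.
Step 6 — Convert to polar: |I| = 0.0002555 A, ∠I = 179.7°.

I = 0.0002555∠179.7° A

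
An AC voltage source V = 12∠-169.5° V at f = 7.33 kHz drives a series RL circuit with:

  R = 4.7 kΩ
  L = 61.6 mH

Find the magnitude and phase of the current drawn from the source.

Step 1 — Angular frequency: ω = 2π·f = 2π·7330 = 4.606e+04 rad/s.
Step 2 — Component impedances:
  R: Z = R = 4700 Ω
  L: Z = jωL = j·4.606e+04·0.0616 = 0 + j2837 Ω
Step 3 — Series combination: Z_total = R + L = 4700 + j2837 Ω = 5490∠31.1° Ω.
Step 4 — Source phasor: V = 12∠-169.5° V = -11.8 - j2.187 V.
Step 5 — Ohm's law: I = V / Z_total = (-11.8 - j2.187) / (4700 + j2837) = -0.002046 + j0.0007696 A.
Step 6 — Convert to polar: |I| = 0.002186 A, ∠I = 159.4°.

I = 0.002186∠159.4° A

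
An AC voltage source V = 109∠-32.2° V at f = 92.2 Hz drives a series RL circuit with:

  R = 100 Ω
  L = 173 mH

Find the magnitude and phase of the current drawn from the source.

Step 1 — Angular frequency: ω = 2π·f = 2π·92.2 = 579.3 rad/s.
Step 2 — Component impedances:
  R: Z = R = 100 Ω
  L: Z = jωL = j·579.3·0.173 = 0 + j100.2 Ω
Step 3 — Series combination: Z_total = R + L = 100 + j100.2 Ω = 141.6∠45.1° Ω.
Step 4 — Source phasor: V = 109∠-32.2° V = 92.24 - j58.08 V.
Step 5 — Ohm's law: I = V / Z_total = (92.24 - j58.08) / (100 + j100.2) = 0.1697 - j0.751 A.
Step 6 — Convert to polar: |I| = 0.7699 A, ∠I = -77.3°.

I = 0.7699∠-77.3° A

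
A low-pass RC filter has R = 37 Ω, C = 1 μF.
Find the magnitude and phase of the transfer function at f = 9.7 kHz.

Step 1 — Angular frequency: ω = 2π·9700 = 6.095e+04 rad/s.
Step 2 — Transfer function: H(jω) = 1/(1 + jωRC).
Step 3 — Denominator: 1 + jωRC = 1 + j·6.095e+04·37·1e-06 = 1 + j2.255.
Step 4 — H = 0.1643 - j0.3706.
Step 5 — Magnitude: |H| = 0.4054 (-7.8 dB); phase: φ = -66.1°.

|H| = 0.4054 (-7.8 dB), φ = -66.1°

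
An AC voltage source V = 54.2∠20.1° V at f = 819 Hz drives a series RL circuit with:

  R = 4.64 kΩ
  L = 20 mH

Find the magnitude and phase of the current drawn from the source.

Step 1 — Angular frequency: ω = 2π·f = 2π·819 = 5146 rad/s.
Step 2 — Component impedances:
  R: Z = R = 4640 Ω
  L: Z = jωL = j·5146·0.02 = 0 + j102.9 Ω
Step 3 — Series combination: Z_total = R + L = 4640 + j102.9 Ω = 4641∠1.3° Ω.
Step 4 — Source phasor: V = 54.2∠20.1° V = 50.9 + j18.63 V.
Step 5 — Ohm's law: I = V / Z_total = (50.9 + j18.63) / (4640 + j102.9) = 0.01105 + j0.003769 A.
Step 6 — Convert to polar: |I| = 0.01168 A, ∠I = 18.8°.

I = 0.01168∠18.8° A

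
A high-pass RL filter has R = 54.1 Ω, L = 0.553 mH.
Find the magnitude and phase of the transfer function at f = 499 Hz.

Step 1 — Angular frequency: ω = 2π·499 = 3135 rad/s.
Step 2 — Transfer function: H(jω) = jωL/(R + jωL).
Step 3 — Numerator jωL = j·1.734; denominator R + jωL = 54.1 + j1.734.
Step 4 — H = 0.001026 + j0.03202.
Step 5 — Magnitude: |H| = 0.03203 (-29.9 dB); phase: φ = 88.2°.

|H| = 0.03203 (-29.9 dB), φ = 88.2°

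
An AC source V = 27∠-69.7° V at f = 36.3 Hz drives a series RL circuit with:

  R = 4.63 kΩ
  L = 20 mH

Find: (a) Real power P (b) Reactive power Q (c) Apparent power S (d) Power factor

Step 1 — Angular frequency: ω = 2π·f = 2π·36.3 = 228.1 rad/s.
Step 2 — Component impedances:
  R: Z = R = 4630 Ω
  L: Z = jωL = j·228.1·0.02 = 0 + j4.562 Ω
Step 3 — Series combination: Z_total = R + L = 4630 + j4.562 Ω = 4630∠0.1° Ω.
Step 4 — Source phasor: V = 27∠-69.7° V = 9.367 - j25.32 V.
Step 5 — Current: I = V / Z = 0.002018 - j0.005471 A = 0.005832∠-69.8° A.
Step 6 — Complex power: S = V·I* = 0.1575 + j0.0001551 VA.
Step 7 — Real power: P = Re(S) = 0.1575 W.
Step 8 — Reactive power: Q = Im(S) = 0.0001551 VAR.
Step 9 — Apparent power: |S| = 0.1575 VA.
Step 10 — Power factor: PF = P/|S| = 1 (lagging).

(a) P = 0.1575 W  (b) Q = 0.0001551 VAR  (c) S = 0.1575 VA  (d) PF = 1 (lagging)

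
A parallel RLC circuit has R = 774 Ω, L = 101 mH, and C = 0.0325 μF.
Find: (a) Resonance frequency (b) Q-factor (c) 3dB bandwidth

Step 1 — Resonance: ω₀ = 1/√(LC) = 1/√(0.101·3.25e-08) = 1.745e+04 rad/s.
Step 2 — f₀ = ω₀/(2π) = 2778 Hz.
Step 3 — Parallel Q: Q = R/(ω₀L) = 774/(1.745e+04·0.101) = 0.4391.
Step 4 — Bandwidth: Δω = ω₀/Q = 3.975e+04 rad/s; BW = Δω/(2π) = 6327 Hz.

(a) f₀ = 2778 Hz  (b) Q = 0.4391  (c) BW = 6327 Hz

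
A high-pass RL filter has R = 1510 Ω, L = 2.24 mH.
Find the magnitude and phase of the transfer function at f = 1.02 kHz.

Step 1 — Angular frequency: ω = 2π·1020 = 6409 rad/s.
Step 2 — Transfer function: H(jω) = jωL/(R + jωL).
Step 3 — Numerator jωL = j·14.36; denominator R + jωL = 1510 + j14.36.
Step 4 — H = 9.038e-05 + j0.009506.
Step 5 — Magnitude: |H| = 0.009507 (-40.4 dB); phase: φ = 89.5°.

|H| = 0.009507 (-40.4 dB), φ = 89.5°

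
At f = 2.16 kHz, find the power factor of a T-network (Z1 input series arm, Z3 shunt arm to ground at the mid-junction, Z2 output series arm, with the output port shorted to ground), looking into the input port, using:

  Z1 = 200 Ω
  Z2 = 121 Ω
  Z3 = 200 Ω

Step 1 — Angular frequency: ω = 2π·f = 2π·2160 = 1.357e+04 rad/s.
Step 2 — Component impedances:
  Z1: Z = R = 200 Ω
  Z2: Z = R = 121 Ω
  Z3: Z = R = 200 Ω
Step 3 — With the output port shorted to ground, the output series arm Z2 runs from the junction to ground; the shunt arm Z3 also runs from the junction to ground. They appear in parallel: Z3 || Z2 = 75.39 Ω.
Step 4 — Series with input arm Z1: Z_in = Z1 + (Z3 || Z2) = 275.4 Ω = 275.4∠0.0° Ω.
Step 5 — Power factor: PF = cos(φ) = Re(Z)/|Z| = 275.4/275.4 = 1.
Step 6 — Type: Im(Z) = 0 ⇒ unity (phase φ = 0.0°).

PF = 1 (unity, φ = 0.0°)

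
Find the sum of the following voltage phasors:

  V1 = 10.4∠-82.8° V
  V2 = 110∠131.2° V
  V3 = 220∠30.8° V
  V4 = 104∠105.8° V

Step 1 — Convert each phasor to rectangular form:
  V1 = 10.4·(cos(-82.8°) + j·sin(-82.8°)) = 1.303 - j10.32 V
  V2 = 110·(cos(131.2°) + j·sin(131.2°)) = -72.46 + j82.77 V
  V3 = 220·(cos(30.8°) + j·sin(30.8°)) = 189 + j112.6 V
  V4 = 104·(cos(105.8°) + j·sin(105.8°)) = -28.32 + j100.1 V
Step 2 — Sum components: V_total = 89.5 + j285.2 V.
Step 3 — Convert to polar: |V_total| = 298.9 V, ∠V_total = 72.6°.

V_total = 298.9∠72.6° V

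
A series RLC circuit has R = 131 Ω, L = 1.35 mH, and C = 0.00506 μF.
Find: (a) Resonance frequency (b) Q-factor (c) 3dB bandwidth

Step 1 — Resonance: ω₀ = 1/√(LC) = 1/√(0.00135·5.06e-09) = 3.826e+05 rad/s.
Step 2 — f₀ = ω₀/(2π) = 6.089e+04 Hz.
Step 3 — Series Q: Q = ω₀L/R = 3.826e+05·0.00135/131 = 3.943.
Step 4 — Bandwidth: Δω = ω₀/Q = 9.704e+04 rad/s; BW = Δω/(2π) = 1.544e+04 Hz.

(a) f₀ = 6.089e+04 Hz  (b) Q = 3.943  (c) BW = 1.544e+04 Hz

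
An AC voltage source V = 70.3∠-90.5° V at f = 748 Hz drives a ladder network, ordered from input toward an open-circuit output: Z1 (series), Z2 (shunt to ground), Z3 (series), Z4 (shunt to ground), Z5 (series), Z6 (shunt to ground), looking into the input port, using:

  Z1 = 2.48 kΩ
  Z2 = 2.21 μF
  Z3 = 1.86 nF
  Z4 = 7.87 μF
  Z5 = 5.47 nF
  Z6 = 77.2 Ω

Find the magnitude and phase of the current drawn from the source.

Step 1 — Angular frequency: ω = 2π·f = 2π·748 = 4700 rad/s.
Step 2 — Component impedances:
  Z1: Z = R = 2480 Ω
  Z2: Z = 1/(jωC) = -j/(ω·C) = 0 - j96.28 Ω
  Z3: Z = 1/(jωC) = -j/(ω·C) = 0 - j1.144e+05 Ω
  Z4: Z = 1/(jωC) = -j/(ω·C) = 0 - j27.04 Ω
  Z5: Z = 1/(jωC) = -j/(ω·C) = 0 - j3.89e+04 Ω
  Z6: Z = R = 77.2 Ω
Step 3 — Ladder network (open output): work backward from the far end, alternating series and parallel combinations. Z_in = 2480 - j96.2 Ω = 2482∠-2.2° Ω.
Step 4 — Source phasor: V = 70.3∠-90.5° V = -0.6135 - j70.3 V.
Step 5 — Ohm's law: I = V / Z_total = (-0.6135 - j70.3) / (2480 - j96.2) = 0.0008509 - j0.02831 A.
Step 6 — Convert to polar: |I| = 0.02833 A, ∠I = -88.3°.

I = 0.02833∠-88.3° A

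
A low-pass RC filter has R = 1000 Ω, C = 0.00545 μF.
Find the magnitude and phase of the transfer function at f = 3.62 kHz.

Step 1 — Angular frequency: ω = 2π·3620 = 2.275e+04 rad/s.
Step 2 — Transfer function: H(jω) = 1/(1 + jωRC).
Step 3 — Denominator: 1 + jωRC = 1 + j·2.275e+04·1000·5.45e-09 = 1 + j0.124.
Step 4 — H = 0.9849 - j0.1221.
Step 5 — Magnitude: |H| = 0.9924 (-0.1 dB); phase: φ = -7.1°.

|H| = 0.9924 (-0.1 dB), φ = -7.1°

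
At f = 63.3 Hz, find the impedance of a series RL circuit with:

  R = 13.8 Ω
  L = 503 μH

Step 1 — Angular frequency: ω = 2π·f = 2π·63.3 = 397.7 rad/s.
Step 2 — Component impedances:
  R: Z = R = 13.8 Ω
  L: Z = jωL = j·397.7·0.000503 = 0 + j0.2001 Ω
Step 3 — Series combination: Z_total = R + L = 13.8 + j0.2001 Ω = 13.8∠0.8° Ω.

Z = 13.8 + j0.2001 Ω = 13.8∠0.8° Ω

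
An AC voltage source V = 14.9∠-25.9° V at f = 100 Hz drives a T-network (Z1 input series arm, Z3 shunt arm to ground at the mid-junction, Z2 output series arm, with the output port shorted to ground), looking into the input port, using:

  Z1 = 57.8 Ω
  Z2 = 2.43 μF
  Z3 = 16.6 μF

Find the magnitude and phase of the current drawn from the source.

Step 1 — Angular frequency: ω = 2π·f = 2π·100 = 628.3 rad/s.
Step 2 — Component impedances:
  Z1: Z = R = 57.8 Ω
  Z2: Z = 1/(jωC) = -j/(ω·C) = 0 - j655 Ω
  Z3: Z = 1/(jωC) = -j/(ω·C) = 0 - j95.88 Ω
Step 3 — With the output port shorted to ground, the output series arm Z2 runs from the junction to ground; the shunt arm Z3 also runs from the junction to ground. They appear in parallel: Z3 || Z2 = 0 - j83.63 Ω.
Step 4 — Series with input arm Z1: Z_in = Z1 + (Z3 || Z2) = 57.8 - j83.63 Ω = 101.7∠-55.4° Ω.
Step 5 — Source phasor: V = 14.9∠-25.9° V = 13.4 - j6.508 V.
Step 6 — Ohm's law: I = V / Z_total = (13.4 - j6.508) / (57.8 - j83.63) = 0.1276 + j0.07206 A.
Step 7 — Convert to polar: |I| = 0.1466 A, ∠I = 29.5°.

I = 0.1466∠29.5° A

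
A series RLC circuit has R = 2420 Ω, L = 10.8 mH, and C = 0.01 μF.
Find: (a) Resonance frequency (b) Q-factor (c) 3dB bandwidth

Step 1 — Resonance: ω₀ = 1/√(LC) = 1/√(0.0108·1e-08) = 9.623e+04 rad/s.
Step 2 — f₀ = ω₀/(2π) = 1.531e+04 Hz.
Step 3 — Series Q: Q = ω₀L/R = 9.623e+04·0.0108/2420 = 0.4294.
Step 4 — Bandwidth: Δω = ω₀/Q = 2.241e+05 rad/s; BW = Δω/(2π) = 3.566e+04 Hz.

(a) f₀ = 1.531e+04 Hz  (b) Q = 0.4294  (c) BW = 3.566e+04 Hz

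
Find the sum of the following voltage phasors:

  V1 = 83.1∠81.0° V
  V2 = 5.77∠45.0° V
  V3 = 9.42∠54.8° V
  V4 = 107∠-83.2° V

Step 1 — Convert each phasor to rectangular form:
  V1 = 83.1·(cos(81.0°) + j·sin(81.0°)) = 13 + j82.08 V
  V2 = 5.77·(cos(45.0°) + j·sin(45.0°)) = 4.08 + j4.08 V
  V3 = 9.42·(cos(54.8°) + j·sin(54.8°)) = 5.43 + j7.698 V
  V4 = 107·(cos(-83.2°) + j·sin(-83.2°)) = 12.67 - j106.2 V
Step 2 — Sum components: V_total = 35.18 - j12.39 V.
Step 3 — Convert to polar: |V_total| = 37.3 V, ∠V_total = -19.4°.

V_total = 37.3∠-19.4° V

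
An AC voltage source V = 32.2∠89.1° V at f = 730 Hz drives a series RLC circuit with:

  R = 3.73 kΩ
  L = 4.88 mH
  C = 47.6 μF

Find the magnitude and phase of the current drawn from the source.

Step 1 — Angular frequency: ω = 2π·f = 2π·730 = 4587 rad/s.
Step 2 — Component impedances:
  R: Z = R = 3730 Ω
  L: Z = jωL = j·4587·0.00488 = 0 + j22.38 Ω
  C: Z = 1/(jωC) = -j/(ω·C) = 0 - j4.58 Ω
Step 3 — Series combination: Z_total = R + L + C = 3730 + j17.8 Ω = 3730∠0.3° Ω.
Step 4 — Source phasor: V = 32.2∠89.1° V = 0.5058 + j32.2 V.
Step 5 — Ohm's law: I = V / Z_total = (0.5058 + j32.2) / (3730 + j17.8) = 0.0001768 + j0.008631 A.
Step 6 — Convert to polar: |I| = 0.008633 A, ∠I = 88.8°.

I = 0.008633∠88.8° A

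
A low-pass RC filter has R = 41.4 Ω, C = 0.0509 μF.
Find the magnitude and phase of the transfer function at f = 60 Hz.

Step 1 — Angular frequency: ω = 2π·60 = 377 rad/s.
Step 2 — Transfer function: H(jω) = 1/(1 + jωRC).
Step 3 — Denominator: 1 + jωRC = 1 + j·377·41.4·5.09e-08 = 1 + j0.0007944.
Step 4 — H = 1 - j0.0007944.
Step 5 — Magnitude: |H| = 1 (-0.0 dB); phase: φ = -0.0°.

|H| = 1 (-0.0 dB), φ = -0.0°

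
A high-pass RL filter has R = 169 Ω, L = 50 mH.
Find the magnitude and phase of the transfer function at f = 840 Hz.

Step 1 — Angular frequency: ω = 2π·840 = 5278 rad/s.
Step 2 — Transfer function: H(jω) = jωL/(R + jωL).
Step 3 — Numerator jωL = j·263.9; denominator R + jωL = 169 + j263.9.
Step 4 — H = 0.7092 + j0.4542.
Step 5 — Magnitude: |H| = 0.8421 (-1.5 dB); phase: φ = 32.6°.

|H| = 0.8421 (-1.5 dB), φ = 32.6°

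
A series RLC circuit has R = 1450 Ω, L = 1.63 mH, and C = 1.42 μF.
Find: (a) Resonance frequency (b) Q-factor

Step 1 — Resonance condition Im(Z)=0 gives ω₀ = 1/√(LC).
Step 2 — ω₀ = 1/√(0.00163·1.42e-06) = 2.079e+04 rad/s.
Step 3 — f₀ = ω₀/(2π) = 3308 Hz.
Step 4 — Series Q: Q = ω₀L/R = 2.079e+04·0.00163/1450 = 0.02337.

(a) f₀ = 3308 Hz  (b) Q = 0.02337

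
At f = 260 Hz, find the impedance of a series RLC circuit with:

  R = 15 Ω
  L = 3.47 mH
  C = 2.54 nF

Step 1 — Angular frequency: ω = 2π·f = 2π·260 = 1634 rad/s.
Step 2 — Component impedances:
  R: Z = R = 15 Ω
  L: Z = jωL = j·1634·0.00347 = 0 + j5.669 Ω
  C: Z = 1/(jωC) = -j/(ω·C) = 0 - j2.41e+05 Ω
Step 3 — Series combination: Z_total = R + L + C = 15 - j2.41e+05 Ω = 2.41e+05∠-90.0° Ω.

Z = 15 - j2.41e+05 Ω = 2.41e+05∠-90.0° Ω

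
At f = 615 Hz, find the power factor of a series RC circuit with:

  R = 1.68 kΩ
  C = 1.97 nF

Step 1 — Angular frequency: ω = 2π·f = 2π·615 = 3864 rad/s.
Step 2 — Component impedances:
  R: Z = R = 1680 Ω
  C: Z = 1/(jωC) = -j/(ω·C) = 0 - j1.314e+05 Ω
Step 3 — Series combination: Z_total = R + C = 1680 - j1.314e+05 Ω = 1.314e+05∠-89.3° Ω.
Step 4 — Power factor: PF = cos(φ) = Re(Z)/|Z| = 1680/1.314e+05 = 0.01279.
Step 5 — Type: Im(Z) = -1.314e+05 ⇒ leading (phase φ = -89.3°).

PF = 0.01279 (leading, φ = -89.3°)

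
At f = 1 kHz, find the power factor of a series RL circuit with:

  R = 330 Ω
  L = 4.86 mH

Step 1 — Angular frequency: ω = 2π·f = 2π·1000 = 6283 rad/s.
Step 2 — Component impedances:
  R: Z = R = 330 Ω
  L: Z = jωL = j·6283·0.00486 = 0 + j30.54 Ω
Step 3 — Series combination: Z_total = R + L = 330 + j30.54 Ω = 331.4∠5.3° Ω.
Step 4 — Power factor: PF = cos(φ) = Re(Z)/|Z| = 330/331.41 = 0.9957.
Step 5 — Type: Im(Z) = 30.54 ⇒ lagging (phase φ = 5.3°).

PF = 0.9957 (lagging, φ = 5.3°)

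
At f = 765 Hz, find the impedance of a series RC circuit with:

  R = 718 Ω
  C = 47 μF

Step 1 — Angular frequency: ω = 2π·f = 2π·765 = 4807 rad/s.
Step 2 — Component impedances:
  R: Z = R = 718 Ω
  C: Z = 1/(jωC) = -j/(ω·C) = 0 - j4.427 Ω
Step 3 — Series combination: Z_total = R + C = 718 - j4.427 Ω = 718∠-0.4° Ω.

Z = 718 - j4.427 Ω = 718∠-0.4° Ω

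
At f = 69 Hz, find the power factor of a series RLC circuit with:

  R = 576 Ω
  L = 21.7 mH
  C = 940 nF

Step 1 — Angular frequency: ω = 2π·f = 2π·69 = 433.5 rad/s.
Step 2 — Component impedances:
  R: Z = R = 576 Ω
  L: Z = jωL = j·433.5·0.0217 = 0 + j9.408 Ω
  C: Z = 1/(jωC) = -j/(ω·C) = 0 - j2454 Ω
Step 3 — Series combination: Z_total = R + L + C = 576 - j2444 Ω = 2511∠-76.7° Ω.
Step 4 — Power factor: PF = cos(φ) = Re(Z)/|Z| = 576/2511 = 0.2294.
Step 5 — Type: Im(Z) = -2444 ⇒ leading (phase φ = -76.7°).

PF = 0.2294 (leading, φ = -76.7°)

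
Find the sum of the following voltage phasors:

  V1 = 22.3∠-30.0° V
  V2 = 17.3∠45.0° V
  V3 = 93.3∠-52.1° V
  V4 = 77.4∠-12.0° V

Step 1 — Convert each phasor to rectangular form:
  V1 = 22.3·(cos(-30.0°) + j·sin(-30.0°)) = 19.31 - j11.15 V
  V2 = 17.3·(cos(45.0°) + j·sin(45.0°)) = 12.23 + j12.23 V
  V3 = 93.3·(cos(-52.1°) + j·sin(-52.1°)) = 57.31 - j73.62 V
  V4 = 77.4·(cos(-12.0°) + j·sin(-12.0°)) = 75.71 - j16.09 V
Step 2 — Sum components: V_total = 164.6 - j88.63 V.
Step 3 — Convert to polar: |V_total| = 186.9 V, ∠V_total = -28.3°.

V_total = 186.9∠-28.3° V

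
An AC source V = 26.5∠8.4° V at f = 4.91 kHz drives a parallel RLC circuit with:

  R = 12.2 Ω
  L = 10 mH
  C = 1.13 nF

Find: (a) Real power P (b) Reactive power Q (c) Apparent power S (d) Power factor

Step 1 — Angular frequency: ω = 2π·f = 2π·4910 = 3.085e+04 rad/s.
Step 2 — Component impedances:
  R: Z = R = 12.2 Ω
  L: Z = jωL = j·3.085e+04·0.01 = 0 + j308.5 Ω
  C: Z = 1/(jωC) = -j/(ω·C) = 0 - j2.869e+04 Ω
Step 3 — Parallel combination: 1/Z_total = 1/R + 1/L + 1/C; Z_total = 12.18 + j0.4765 Ω = 12.19∠2.2° Ω.
Step 4 — Source phasor: V = 26.5∠8.4° V = 26.22 + j3.871 V.
Step 5 — Current: I = V / Z = 2.161 + j0.2332 A = 2.174∠6.2° A.
Step 6 — Complex power: S = V·I* = 57.56 + j2.252 VA.
Step 7 — Real power: P = Re(S) = 57.56 W.
Step 8 — Reactive power: Q = Im(S) = 2.252 VAR.
Step 9 — Apparent power: |S| = 57.61 VA.
Step 10 — Power factor: PF = P/|S| = 0.9992 (lagging).

(a) P = 57.56 W  (b) Q = 2.252 VAR  (c) S = 57.61 VA  (d) PF = 0.9992 (lagging)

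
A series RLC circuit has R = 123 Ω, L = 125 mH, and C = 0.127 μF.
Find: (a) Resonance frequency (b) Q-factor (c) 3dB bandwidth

Step 1 — Resonance: ω₀ = 1/√(LC) = 1/√(0.125·1.27e-07) = 7937 rad/s.
Step 2 — f₀ = ω₀/(2π) = 1263 Hz.
Step 3 — Series Q: Q = ω₀L/R = 7937·0.125/123 = 8.066.
Step 4 — Bandwidth: Δω = ω₀/Q = 984 rad/s; BW = Δω/(2π) = 156.6 Hz.

(a) f₀ = 1263 Hz  (b) Q = 8.066  (c) BW = 156.6 Hz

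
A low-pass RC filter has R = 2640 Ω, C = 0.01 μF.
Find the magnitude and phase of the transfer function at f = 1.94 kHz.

Step 1 — Angular frequency: ω = 2π·1940 = 1.219e+04 rad/s.
Step 2 — Transfer function: H(jω) = 1/(1 + jωRC).
Step 3 — Denominator: 1 + jωRC = 1 + j·1.219e+04·2640·1e-08 = 1 + j0.3218.
Step 4 — H = 0.9062 - j0.2916.
Step 5 — Magnitude: |H| = 0.9519 (-0.4 dB); phase: φ = -17.8°.

|H| = 0.9519 (-0.4 dB), φ = -17.8°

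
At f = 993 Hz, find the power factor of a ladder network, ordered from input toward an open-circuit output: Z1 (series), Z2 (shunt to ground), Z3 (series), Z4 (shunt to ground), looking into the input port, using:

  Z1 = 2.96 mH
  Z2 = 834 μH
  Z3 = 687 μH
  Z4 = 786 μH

Step 1 — Angular frequency: ω = 2π·f = 2π·993 = 6239 rad/s.
Step 2 — Component impedances:
  Z1: Z = jωL = j·6239·0.00296 = 0 + j18.47 Ω
  Z2: Z = jωL = j·6239·0.000834 = 0 + j5.203 Ω
  Z3: Z = jωL = j·6239·0.000687 = 0 + j4.286 Ω
  Z4: Z = jωL = j·6239·0.000786 = 0 + j4.904 Ω
Step 3 — Ladder network (open output): work backward from the far end, alternating series and parallel combinations. Z_in = 0 + j21.79 Ω = 21.79∠90.0° Ω.
Step 4 — Power factor: PF = cos(φ) = Re(Z)/|Z| = 0/21.79 = 0.
Step 5 — Type: Im(Z) = 21.79 ⇒ lagging (phase φ = 90.0°).

PF = 0 (lagging, φ = 90.0°)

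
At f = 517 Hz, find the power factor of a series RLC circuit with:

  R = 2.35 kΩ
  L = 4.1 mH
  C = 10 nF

Step 1 — Angular frequency: ω = 2π·f = 2π·517 = 3248 rad/s.
Step 2 — Component impedances:
  R: Z = R = 2350 Ω
  L: Z = jωL = j·3248·0.0041 = 0 + j13.32 Ω
  C: Z = 1/(jωC) = -j/(ω·C) = 0 - j3.078e+04 Ω
Step 3 — Series combination: Z_total = R + L + C = 2350 - j3.077e+04 Ω = 3.086e+04∠-85.6° Ω.
Step 4 — Power factor: PF = cos(φ) = Re(Z)/|Z| = 2350/3.086e+04 = 0.07615.
Step 5 — Type: Im(Z) = -3.077e+04 ⇒ leading (phase φ = -85.6°).

PF = 0.07615 (leading, φ = -85.6°)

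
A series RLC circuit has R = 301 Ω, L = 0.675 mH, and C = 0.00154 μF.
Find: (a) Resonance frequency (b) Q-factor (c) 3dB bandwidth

Step 1 — Resonance: ω₀ = 1/√(LC) = 1/√(0.000675·1.54e-09) = 9.808e+05 rad/s.
Step 2 — f₀ = ω₀/(2π) = 1.561e+05 Hz.
Step 3 — Series Q: Q = ω₀L/R = 9.808e+05·0.000675/301 = 2.2.
Step 4 — Bandwidth: Δω = ω₀/Q = 4.459e+05 rad/s; BW = Δω/(2π) = 7.097e+04 Hz.

(a) f₀ = 1.561e+05 Hz  (b) Q = 2.2  (c) BW = 7.097e+04 Hz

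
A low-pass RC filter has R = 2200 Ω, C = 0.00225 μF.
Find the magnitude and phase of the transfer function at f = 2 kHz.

Step 1 — Angular frequency: ω = 2π·2000 = 1.257e+04 rad/s.
Step 2 — Transfer function: H(jω) = 1/(1 + jωRC).
Step 3 — Denominator: 1 + jωRC = 1 + j·1.257e+04·2200·2.25e-09 = 1 + j0.0622.
Step 4 — H = 0.9961 - j0.06196.
Step 5 — Magnitude: |H| = 0.9981 (-0.0 dB); phase: φ = -3.6°.

|H| = 0.9981 (-0.0 dB), φ = -3.6°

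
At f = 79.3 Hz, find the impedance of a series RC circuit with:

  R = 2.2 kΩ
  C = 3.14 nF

Step 1 — Angular frequency: ω = 2π·f = 2π·79.3 = 498.3 rad/s.
Step 2 — Component impedances:
  R: Z = R = 2200 Ω
  C: Z = 1/(jωC) = -j/(ω·C) = 0 - j6.392e+05 Ω
Step 3 — Series combination: Z_total = R + C = 2200 - j6.392e+05 Ω = 6.392e+05∠-89.8° Ω.

Z = 2200 - j6.392e+05 Ω = 6.392e+05∠-89.8° Ω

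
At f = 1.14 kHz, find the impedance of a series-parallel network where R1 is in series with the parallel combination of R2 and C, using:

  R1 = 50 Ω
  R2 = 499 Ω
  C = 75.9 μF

Step 1 — Angular frequency: ω = 2π·f = 2π·1140 = 7163 rad/s.
Step 2 — Component impedances:
  R1: Z = R = 50 Ω
  R2: Z = R = 499 Ω
  C: Z = 1/(jωC) = -j/(ω·C) = 0 - j1.839 Ω
Step 3 — Parallel branch: R2 || C = 1/(1/R2 + 1/C) = 0.00678 - j1.839 Ω.
Step 4 — Series with R1: Z_total = R1 + (R2 || C) = 50.01 - j1.839 Ω = 50.04∠-2.1° Ω.

Z = 50.01 - j1.839 Ω = 50.04∠-2.1° Ω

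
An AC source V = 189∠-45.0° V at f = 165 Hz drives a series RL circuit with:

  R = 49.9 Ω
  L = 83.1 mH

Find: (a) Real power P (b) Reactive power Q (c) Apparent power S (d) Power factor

Step 1 — Angular frequency: ω = 2π·f = 2π·165 = 1037 rad/s.
Step 2 — Component impedances:
  R: Z = R = 49.9 Ω
  L: Z = jωL = j·1037·0.0831 = 0 + j86.15 Ω
Step 3 — Series combination: Z_total = R + L = 49.9 + j86.15 Ω = 99.56∠59.9° Ω.
Step 4 — Source phasor: V = 189∠-45.0° V = 133.6 - j133.6 V.
Step 5 — Current: I = V / Z = -0.4888 - j1.834 A = 1.898∠-104.9° A.
Step 6 — Complex power: S = V·I* = 179.8 + j310.5 VA.
Step 7 — Real power: P = Re(S) = 179.8 W.
Step 8 — Reactive power: Q = Im(S) = 310.5 VAR.
Step 9 — Apparent power: |S| = 358.8 VA.
Step 10 — Power factor: PF = P/|S| = 0.5012 (lagging).

(a) P = 179.8 W  (b) Q = 310.5 VAR  (c) S = 358.8 VA  (d) PF = 0.5012 (lagging)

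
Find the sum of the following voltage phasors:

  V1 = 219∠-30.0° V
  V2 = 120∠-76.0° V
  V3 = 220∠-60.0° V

Step 1 — Convert each phasor to rectangular form:
  V1 = 219·(cos(-30.0°) + j·sin(-30.0°)) = 189.7 - j109.5 V
  V2 = 120·(cos(-76.0°) + j·sin(-76.0°)) = 29.03 - j116.4 V
  V3 = 220·(cos(-60.0°) + j·sin(-60.0°)) = 110 - j190.5 V
Step 2 — Sum components: V_total = 328.7 - j416.5 V.
Step 3 — Convert to polar: |V_total| = 530.5 V, ∠V_total = -51.7°.

V_total = 530.5∠-51.7° V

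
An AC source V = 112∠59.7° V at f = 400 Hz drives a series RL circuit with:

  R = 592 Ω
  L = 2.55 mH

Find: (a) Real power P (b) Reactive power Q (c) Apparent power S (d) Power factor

Step 1 — Angular frequency: ω = 2π·f = 2π·400 = 2513 rad/s.
Step 2 — Component impedances:
  R: Z = R = 592 Ω
  L: Z = jωL = j·2513·0.00255 = 0 + j6.409 Ω
Step 3 — Series combination: Z_total = R + L = 592 + j6.409 Ω = 592∠0.6° Ω.
Step 4 — Source phasor: V = 112∠59.7° V = 56.51 + j96.7 V.
Step 5 — Current: I = V / Z = 0.09721 + j0.1623 A = 0.1892∠59.1° A.
Step 6 — Complex power: S = V·I* = 21.19 + j0.2294 VA.
Step 7 — Real power: P = Re(S) = 21.19 W.
Step 8 — Reactive power: Q = Im(S) = 0.2294 VAR.
Step 9 — Apparent power: |S| = 21.19 VA.
Step 10 — Power factor: PF = P/|S| = 0.9999 (lagging).

(a) P = 21.19 W  (b) Q = 0.2294 VAR  (c) S = 21.19 VA  (d) PF = 0.9999 (lagging)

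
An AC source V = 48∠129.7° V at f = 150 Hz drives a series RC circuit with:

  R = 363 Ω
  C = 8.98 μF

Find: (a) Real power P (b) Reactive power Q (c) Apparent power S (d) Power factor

Step 1 — Angular frequency: ω = 2π·f = 2π·150 = 942.5 rad/s.
Step 2 — Component impedances:
  R: Z = R = 363 Ω
  C: Z = 1/(jωC) = -j/(ω·C) = 0 - j118.2 Ω
Step 3 — Series combination: Z_total = R + C = 363 - j118.2 Ω = 381.7∠-18.0° Ω.
Step 4 — Source phasor: V = 48∠129.7° V = -30.66 + j36.93 V.
Step 5 — Current: I = V / Z = -0.1063 + j0.06713 A = 0.1257∠147.7° A.
Step 6 — Complex power: S = V·I* = 5.739 - j1.868 VA.
Step 7 — Real power: P = Re(S) = 5.739 W.
Step 8 — Reactive power: Q = Im(S) = -1.868 VAR.
Step 9 — Apparent power: |S| = 6.035 VA.
Step 10 — Power factor: PF = P/|S| = 0.9509 (leading).

(a) P = 5.739 W  (b) Q = -1.868 VAR  (c) S = 6.035 VA  (d) PF = 0.9509 (leading)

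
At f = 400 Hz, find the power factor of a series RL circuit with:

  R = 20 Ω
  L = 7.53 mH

Step 1 — Angular frequency: ω = 2π·f = 2π·400 = 2513 rad/s.
Step 2 — Component impedances:
  R: Z = R = 20 Ω
  L: Z = jωL = j·2513·0.00753 = 0 + j18.92 Ω
Step 3 — Series combination: Z_total = R + L = 20 + j18.92 Ω = 27.53∠43.4° Ω.
Step 4 — Power factor: PF = cos(φ) = Re(Z)/|Z| = 20/27.5346 = 0.7264.
Step 5 — Type: Im(Z) = 18.92 ⇒ lagging (phase φ = 43.4°).

PF = 0.7264 (lagging, φ = 43.4°)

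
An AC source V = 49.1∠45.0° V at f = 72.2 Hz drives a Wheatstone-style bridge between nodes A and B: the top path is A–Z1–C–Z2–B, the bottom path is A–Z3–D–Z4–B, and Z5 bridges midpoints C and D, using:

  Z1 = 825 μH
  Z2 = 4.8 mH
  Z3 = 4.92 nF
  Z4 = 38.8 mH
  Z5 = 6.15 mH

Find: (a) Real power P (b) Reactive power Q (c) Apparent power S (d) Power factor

Step 1 — Angular frequency: ω = 2π·f = 2π·72.2 = 453.6 rad/s.
Step 2 — Component impedances:
  Z1: Z = jωL = j·453.6·0.000825 = 0 + j0.3743 Ω
  Z2: Z = jωL = j·453.6·0.0048 = 0 + j2.178 Ω
  Z3: Z = 1/(jωC) = -j/(ω·C) = 0 - j4.48e+05 Ω
  Z4: Z = jωL = j·453.6·0.0388 = 0 + j17.6 Ω
  Z5: Z = jωL = j·453.6·0.00615 = 0 + j2.79 Ω
Step 3 — Bridge requires nodal analysis (the Z5 bridge couples midpoints C and D, so the two paths cannot be reduced to a simple series/parallel combination). Setting node B to ground and injecting 1 A at node A, the 3-node admittance system at A, C, D solves to V_A = Z_AB = 0 + j2.342 Ω = 2.342∠90.0° Ω.
Step 4 — Source phasor: V = 49.1∠45.0° V = 34.72 + j34.72 V.
Step 5 — Current: I = V / Z = 14.83 - j14.83 A = 20.97∠-45.0° A.
Step 6 — Complex power: S = V·I* = 0 + j1030 VA.
Step 7 — Real power: P = Re(S) = 0 W.
Step 8 — Reactive power: Q = Im(S) = 1030 VAR.
Step 9 — Apparent power: |S| = 1030 VA.
Step 10 — Power factor: PF = P/|S| = 0 (lagging).

(a) P = 0 W  (b) Q = 1030 VAR  (c) S = 1030 VA  (d) PF = 0 (lagging)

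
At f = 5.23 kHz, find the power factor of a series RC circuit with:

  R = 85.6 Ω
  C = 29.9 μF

Step 1 — Angular frequency: ω = 2π·f = 2π·5230 = 3.286e+04 rad/s.
Step 2 — Component impedances:
  R: Z = R = 85.6 Ω
  C: Z = 1/(jωC) = -j/(ω·C) = 0 - j1.018 Ω
Step 3 — Series combination: Z_total = R + C = 85.6 - j1.018 Ω = 85.61∠-0.7° Ω.
Step 4 — Power factor: PF = cos(φ) = Re(Z)/|Z| = 85.6/85.61 = 0.9999.
Step 5 — Type: Im(Z) = -1.018 ⇒ leading (phase φ = -0.7°).

PF = 0.9999 (leading, φ = -0.7°)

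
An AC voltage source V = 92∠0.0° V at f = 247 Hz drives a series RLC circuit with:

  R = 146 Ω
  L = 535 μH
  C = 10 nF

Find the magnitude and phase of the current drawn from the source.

Step 1 — Angular frequency: ω = 2π·f = 2π·247 = 1552 rad/s.
Step 2 — Component impedances:
  R: Z = R = 146 Ω
  L: Z = jωL = j·1552·0.000535 = 0 + j0.8303 Ω
  C: Z = 1/(jωC) = -j/(ω·C) = 0 - j6.444e+04 Ω
Step 3 — Series combination: Z_total = R + L + C = 146 - j6.443e+04 Ω = 6.443e+04∠-89.9° Ω.
Step 4 — Source phasor: V = 92∠0.0° V = 92 V.
Step 5 — Ohm's law: I = V / Z_total = (92) / (146 - j6.443e+04) = 3.235e-06 + j0.001428 A.
Step 6 — Convert to polar: |I| = 0.001428 A, ∠I = 89.9°.

I = 0.001428∠89.9° A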